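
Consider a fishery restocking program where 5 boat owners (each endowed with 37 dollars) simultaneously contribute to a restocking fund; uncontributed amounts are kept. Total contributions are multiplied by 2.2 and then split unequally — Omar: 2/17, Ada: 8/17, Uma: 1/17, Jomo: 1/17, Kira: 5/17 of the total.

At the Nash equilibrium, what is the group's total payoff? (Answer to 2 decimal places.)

229.40 dollars

Player j's private return per contributed unit is 2.2 × (j's share). Contributing is weakly dominant for j when that share is at least 1/2.2 = 0.4545, and contributing 0 is dominant otherwise.
Ada alone (share 8/17) is above the threshold, contributing 37; the remaining 4 contribute 0. Total contributed: 37.
The restocking fund pays out 2.2 × 37 = 81.40 in total (split across the unequal shares, but the aggregate is all that matters for the group sum).
The 4 free-riders keep 37 each, adding 148. Group total = 148 + 81.40 = 229.40.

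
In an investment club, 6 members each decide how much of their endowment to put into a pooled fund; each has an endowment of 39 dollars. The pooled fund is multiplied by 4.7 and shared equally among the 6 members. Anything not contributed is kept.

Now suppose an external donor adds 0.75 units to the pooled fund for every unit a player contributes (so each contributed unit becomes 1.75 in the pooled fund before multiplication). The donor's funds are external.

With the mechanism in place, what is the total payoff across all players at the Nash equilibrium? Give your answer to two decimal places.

With the mechanism, a contributed unit returns 4.7 × 1.75 / 6 = 1.3708 per unit of net cost to the contributor — now above 1 — so contributing fully is weakly dominant for every player.
At the Nash equilibrium everyone contributes 39. Group total payoff = 4.7 × 1.75 × 234 = 1924.65.

1924.65 dollars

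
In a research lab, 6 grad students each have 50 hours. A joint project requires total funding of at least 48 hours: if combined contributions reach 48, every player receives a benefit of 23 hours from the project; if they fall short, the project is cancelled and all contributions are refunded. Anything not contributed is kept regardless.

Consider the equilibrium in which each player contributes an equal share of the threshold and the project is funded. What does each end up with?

65 hours

Equal share of the threshold: 48/6 = 8.
At this profile no one gains by cutting their contribution: any cut drops the total below 48, the project is cancelled, contributions are refunded, and the deviator ends with 50, which is less than 50 − 8 + 23 = 65. Contributing more than 8 just wastes the excess. So contributing exactly 8 is a best response.
Each player's payoff: 50 − 8 + 23 = 65.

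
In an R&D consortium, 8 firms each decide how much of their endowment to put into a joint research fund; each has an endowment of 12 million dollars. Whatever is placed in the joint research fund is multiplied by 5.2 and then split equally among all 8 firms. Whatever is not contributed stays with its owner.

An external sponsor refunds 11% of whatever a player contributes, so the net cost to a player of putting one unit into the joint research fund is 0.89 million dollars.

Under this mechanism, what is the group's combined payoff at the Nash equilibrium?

96.00 million dollars

Even with the mechanism, each unit contributed returns only (5.2/8) / 0.89 = 0.7303 per unit of net cost, so contributing nothing is still dominant.
Everyone keeps their endowment and the group total is 8 × 12 = 96.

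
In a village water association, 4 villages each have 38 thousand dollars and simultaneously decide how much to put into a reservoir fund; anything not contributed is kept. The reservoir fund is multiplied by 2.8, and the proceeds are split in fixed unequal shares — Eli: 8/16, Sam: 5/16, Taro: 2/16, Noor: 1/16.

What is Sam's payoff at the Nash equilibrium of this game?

For player j, contributing a unit is worthwhile iff 2.8 × (j's share) ≥ 1, i.e. iff j's share is at least 0.3571.
Only Eli (8/16) clears that bar, contributing 38; the remaining 3 contribute 0. Total contributed: 38.
Sam keeps 38 and receives 2.8 × 38 × 5/16 = 33.25 from the reservoir fund, for a payoff of 71.25.

71.25 thousand dollars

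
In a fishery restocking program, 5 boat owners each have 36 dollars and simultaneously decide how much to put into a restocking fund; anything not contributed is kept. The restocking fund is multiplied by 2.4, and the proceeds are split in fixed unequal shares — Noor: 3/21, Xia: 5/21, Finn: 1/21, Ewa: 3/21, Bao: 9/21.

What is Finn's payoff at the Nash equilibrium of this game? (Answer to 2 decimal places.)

Each unit j contributes comes back to j as 2.4 × (j's share), so j prefers to contribute only if that share exceeds 1/2.4 = 0.4167; otherwise keeping the unit dominates.
Bao alone (share 9/21) is above the threshold, contributing 36; the remaining 4 contribute 0. Total contributed: 36.
Finn keeps 36 and receives 2.4 × 36 × 1/21 = 4.11 from the restocking fund, for a payoff of 40.11.

40.11 dollars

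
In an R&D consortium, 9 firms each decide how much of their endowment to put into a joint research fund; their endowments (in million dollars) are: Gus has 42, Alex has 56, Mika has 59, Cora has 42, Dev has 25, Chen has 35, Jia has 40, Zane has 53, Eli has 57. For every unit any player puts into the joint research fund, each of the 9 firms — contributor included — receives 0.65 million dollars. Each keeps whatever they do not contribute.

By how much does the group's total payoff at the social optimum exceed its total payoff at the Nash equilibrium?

The private return per contributed unit is 0.65 < 1 for everyone, so the Nash equilibrium is zero contribution and the group total is Σ E_j = 42 + 56 + 59 + 42 + 25 + 35 + 40 + 53 + 57 = 409.
Each contributed unit returns 5.850 to the group, so the social optimum is full contribution by everyone: group total = 5.850 × 409 = 2392.65.
Efficiency loss = (5.850 − 1) × 409 = 1983.65.

1983.65 million dollars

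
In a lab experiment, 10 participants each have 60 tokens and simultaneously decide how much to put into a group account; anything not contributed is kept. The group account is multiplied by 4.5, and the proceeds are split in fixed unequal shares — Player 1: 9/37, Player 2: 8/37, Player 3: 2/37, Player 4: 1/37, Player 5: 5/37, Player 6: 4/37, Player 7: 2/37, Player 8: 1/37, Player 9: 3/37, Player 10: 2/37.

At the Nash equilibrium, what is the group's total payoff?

810.00 tokens

Each unit j contributes comes back to j as 4.5 × (j's share), so j prefers to contribute only if that share exceeds 1/4.5 = 0.2222; otherwise keeping the unit dominates.
Only Player 1 (9/37) clears that bar, contributing 60; the remaining 9 contribute 0. Total contributed: 60.
The group account pays out 4.5 × 60 = 270.00 in total (split across the unequal shares, but the aggregate is all that matters for the group sum).
The 9 free-riders keep 60 each, adding 540. Group total = 540 + 270.00 = 810.00.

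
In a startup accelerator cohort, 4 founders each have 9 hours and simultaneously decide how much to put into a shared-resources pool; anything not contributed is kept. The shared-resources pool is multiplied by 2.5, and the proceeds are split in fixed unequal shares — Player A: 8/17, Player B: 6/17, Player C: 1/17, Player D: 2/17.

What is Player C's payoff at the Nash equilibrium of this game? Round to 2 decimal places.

10.32 hours

Each unit j contributes comes back to j as 2.5 × (j's share), so j prefers to contribute only if that share exceeds 1/2.5 = 0.4000; otherwise keeping the unit dominates.
Only Player A (8/17) clears that bar, contributing 9; the remaining 3 contribute 0. Total contributed: 9.
Player C keeps 9 and receives 2.5 × 9 × 1/17 = 1.32 from the shared-resources pool, for a payoff of 10.32.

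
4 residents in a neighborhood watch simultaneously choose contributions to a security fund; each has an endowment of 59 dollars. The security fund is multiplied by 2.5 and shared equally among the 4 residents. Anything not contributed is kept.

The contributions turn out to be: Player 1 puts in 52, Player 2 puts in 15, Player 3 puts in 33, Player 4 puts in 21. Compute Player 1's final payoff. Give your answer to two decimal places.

82.63 dollars

Total contributed: 52 + 15 + 33 + 21 = 121.
Each receives 2.5 × 121 / 4 = 75.63 from the security fund.
Player 1 keeps 59 − 52 = 7, so Player 1's payoff is 7 + 75.63 = 82.63.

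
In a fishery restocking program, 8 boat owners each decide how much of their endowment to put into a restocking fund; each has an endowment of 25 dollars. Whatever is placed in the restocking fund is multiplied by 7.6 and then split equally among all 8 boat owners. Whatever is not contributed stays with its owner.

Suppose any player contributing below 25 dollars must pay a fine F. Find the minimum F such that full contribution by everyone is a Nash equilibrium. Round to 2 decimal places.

1.25 dollars

Given the others contribute fully, the best deviation is to contribute 0 (any partial contribution still incurs the fine and gives up units whose private return 0.9500 is below 1).
Deviating from 25 to 0 saves 25 dollars but forfeits the deviator's share of the drop in the restocking fund: 7.6/8 × 25 = 23.75.
So the deviation gain is 25 − 23.75 = 1.25, and the fine must be at least 1.25 dollars to wipe it out.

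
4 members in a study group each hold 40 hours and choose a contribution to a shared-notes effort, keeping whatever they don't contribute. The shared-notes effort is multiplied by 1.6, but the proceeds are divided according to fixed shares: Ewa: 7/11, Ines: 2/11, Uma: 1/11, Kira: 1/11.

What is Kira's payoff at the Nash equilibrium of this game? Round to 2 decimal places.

45.82 hours

Player j's private return per contributed unit is 1.6 × (j's share). Contributing is weakly dominant for j when that share is at least 1/1.6 = 0.6250, and contributing 0 is dominant otherwise.
Only Ewa (7/11) clears that bar, contributing 40; the remaining 3 contribute 0. Total contributed: 40.
Kira keeps 40 and receives 1.6 × 40 × 1/11 = 5.82 from the shared-notes effort, for a payoff of 45.82.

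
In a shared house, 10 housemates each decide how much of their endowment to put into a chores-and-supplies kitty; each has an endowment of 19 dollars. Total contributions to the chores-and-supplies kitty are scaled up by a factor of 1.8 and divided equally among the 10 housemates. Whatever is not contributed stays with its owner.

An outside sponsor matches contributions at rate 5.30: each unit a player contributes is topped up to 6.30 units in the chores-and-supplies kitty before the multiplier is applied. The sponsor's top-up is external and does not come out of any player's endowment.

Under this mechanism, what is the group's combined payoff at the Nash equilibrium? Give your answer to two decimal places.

Under the mechanism each unit contributed yields 1.8 × 6.30 / 10 = 1.1340 back to its contributor per unit of net cost, which exceeds 1, making full contribution the dominant choice for everyone.
So the Nash equilibrium is full contribution by all 10; the group earns 1.8 × 6.30 × 190 = 2154.60.

2154.60 dollars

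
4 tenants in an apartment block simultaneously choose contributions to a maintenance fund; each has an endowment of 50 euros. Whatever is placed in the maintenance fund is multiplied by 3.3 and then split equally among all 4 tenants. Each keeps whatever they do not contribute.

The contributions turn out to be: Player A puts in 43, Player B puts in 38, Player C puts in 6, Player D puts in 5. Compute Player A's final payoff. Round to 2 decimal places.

Total contributed: 43 + 38 + 6 + 5 = 92.
Each receives 3.3 × 92 / 4 = 75.90 from the maintenance fund.
Player A keeps 50 − 43 = 7, so Player A's payoff is 7 + 75.90 = 82.90.

82.90 euros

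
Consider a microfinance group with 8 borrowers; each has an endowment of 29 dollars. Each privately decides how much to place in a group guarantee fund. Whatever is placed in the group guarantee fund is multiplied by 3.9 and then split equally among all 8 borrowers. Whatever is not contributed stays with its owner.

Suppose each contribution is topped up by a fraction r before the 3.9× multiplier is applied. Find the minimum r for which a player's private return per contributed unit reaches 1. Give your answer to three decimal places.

With matching at rate r, one contributed unit becomes (1 + r) in the group guarantee fund and returns 3.9 × (1 + r) / 8 to the contributor.
Setting this equal to 1: 1 + r = 8/3.9 = 2.0513.
So the minimum matching rate is r = 2.0513 − 1 = 1.051.

1.051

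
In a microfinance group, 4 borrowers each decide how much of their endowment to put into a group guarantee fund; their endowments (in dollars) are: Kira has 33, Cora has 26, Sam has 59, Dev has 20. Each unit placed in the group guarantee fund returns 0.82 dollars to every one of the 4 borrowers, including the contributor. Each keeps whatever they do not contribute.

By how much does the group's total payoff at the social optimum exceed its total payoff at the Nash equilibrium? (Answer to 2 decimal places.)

The private return per contributed unit is 0.82 < 1 for everyone, so the Nash equilibrium is zero contribution and the group total is Σ E_j = 33 + 26 + 59 + 20 = 138.
Each contributed unit returns 3.280 to the group, so the social optimum is full contribution by everyone: group total = 3.280 × 138 = 452.64.
Efficiency loss = (3.280 − 1) × 138 = 314.64.

314.64 dollars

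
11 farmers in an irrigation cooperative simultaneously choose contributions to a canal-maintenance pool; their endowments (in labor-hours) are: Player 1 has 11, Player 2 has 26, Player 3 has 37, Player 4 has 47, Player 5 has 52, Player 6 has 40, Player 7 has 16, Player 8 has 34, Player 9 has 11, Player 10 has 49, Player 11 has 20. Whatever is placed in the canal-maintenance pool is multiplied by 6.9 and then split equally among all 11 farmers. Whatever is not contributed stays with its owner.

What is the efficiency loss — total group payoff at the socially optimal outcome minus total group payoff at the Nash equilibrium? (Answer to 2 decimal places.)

The private return per contributed unit is 6.9/11 = 0.6273 < 1 for every player regardless of endowment, so the Nash equilibrium is zero contribution and the group total is Σ E_j = 11 + 26 + 37 + 47 + 52 + 40 + 16 + 34 + 11 + 49 + 20 = 343.
Each contributed unit returns 6.900 to the group, so the social optimum is full contribution by everyone: group total = 6.900 × 343 = 2366.70.
Efficiency loss = (6.900 − 1) × 343 = 2023.70.

2023.70 labor-hours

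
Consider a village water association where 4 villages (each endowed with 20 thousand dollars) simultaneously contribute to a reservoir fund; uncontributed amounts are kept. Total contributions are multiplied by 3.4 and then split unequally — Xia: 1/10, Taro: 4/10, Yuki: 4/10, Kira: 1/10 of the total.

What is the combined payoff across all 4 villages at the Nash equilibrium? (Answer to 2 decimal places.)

176.00 thousand dollars

A player with share s gets back 3.4·s per unit contributed, so full contribution is dominant for anyone with s > 1/3.4 = 0.2941 and zero contribution is dominant for anyone below.
Taro and Yuki are above the threshold, contributing 20 each; the remaining 2 contribute 0. Total contributed: 40.
The reservoir fund pays out 3.4 × 40 = 136.00 in total (split across the unequal shares, but the aggregate is all that matters for the group sum).
The 2 free-riders keep 20 each, adding 40. Group total = 40 + 136.00 = 176.00.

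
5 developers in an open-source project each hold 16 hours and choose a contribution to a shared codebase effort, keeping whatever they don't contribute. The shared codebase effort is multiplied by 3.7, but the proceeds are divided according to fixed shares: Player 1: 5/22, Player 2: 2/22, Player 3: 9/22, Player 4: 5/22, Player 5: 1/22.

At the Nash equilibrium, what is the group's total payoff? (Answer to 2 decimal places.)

Player j's private return per contributed unit is 3.7 × (j's share). Contributing is weakly dominant for j when that share is at least 1/3.7 = 0.2703, and contributing 0 is dominant otherwise.
The only share above 0.2703 is Player 3's 9/22, contributing 16; the remaining 4 contribute 0. Total contributed: 16.
The shared codebase effort pays out 3.7 × 16 = 59.20 in total (split across the unequal shares, but the aggregate is all that matters for the group sum).
The 4 free-riders keep 16 each, adding 64. Group total = 64 + 59.20 = 123.20.

123.20 hours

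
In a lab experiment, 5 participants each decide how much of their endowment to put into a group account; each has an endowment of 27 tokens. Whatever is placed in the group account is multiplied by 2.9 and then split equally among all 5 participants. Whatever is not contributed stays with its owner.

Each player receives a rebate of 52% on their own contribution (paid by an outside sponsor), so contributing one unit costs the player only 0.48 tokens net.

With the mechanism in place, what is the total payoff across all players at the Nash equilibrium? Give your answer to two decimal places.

Under the mechanism each unit contributed yields (2.9/5) / 0.48 = 1.2083 back to its contributor per unit of net cost, which exceeds 1, making full contribution the dominant choice for everyone.
At the Nash equilibrium everyone contributes 27. Group total payoff = 5 × (27 × 0.52 + 2.9 × 27) = 461.70.

461.70 tokens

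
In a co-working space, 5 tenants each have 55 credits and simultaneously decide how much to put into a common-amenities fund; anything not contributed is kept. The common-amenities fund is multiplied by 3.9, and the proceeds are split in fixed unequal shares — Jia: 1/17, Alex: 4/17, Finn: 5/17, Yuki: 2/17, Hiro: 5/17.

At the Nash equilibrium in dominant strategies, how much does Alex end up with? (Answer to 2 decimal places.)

For player j, contributing a unit is worthwhile iff 3.9 × (j's share) ≥ 1, i.e. iff j's share is at least 0.2564.
The shares above 0.2564 belong to Finn and Hiro, contributing 55 each; the remaining 3 contribute 0. Total contributed: 110.
Alex keeps 55 and receives 3.9 × 110 × 4/17 = 100.94 from the common-amenities fund, for a payoff of 155.94.

155.94 credits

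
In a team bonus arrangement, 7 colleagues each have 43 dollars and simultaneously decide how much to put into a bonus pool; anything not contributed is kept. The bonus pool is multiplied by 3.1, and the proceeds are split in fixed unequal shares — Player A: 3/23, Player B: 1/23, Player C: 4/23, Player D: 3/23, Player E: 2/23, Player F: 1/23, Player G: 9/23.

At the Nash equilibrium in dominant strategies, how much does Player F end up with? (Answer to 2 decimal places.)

Player j's private return per contributed unit is 3.1 × (j's share). Contributing is weakly dominant for j when that share is at least 1/3.1 = 0.3226, and contributing 0 is dominant otherwise.
The only share above 0.3226 is Player G's 9/23, contributing 43; the remaining 6 contribute 0. Total contributed: 43.
Player F keeps 43 and receives 3.1 × 43 × 1/23 = 5.80 from the bonus pool, for a payoff of 48.80.

48.80 dollars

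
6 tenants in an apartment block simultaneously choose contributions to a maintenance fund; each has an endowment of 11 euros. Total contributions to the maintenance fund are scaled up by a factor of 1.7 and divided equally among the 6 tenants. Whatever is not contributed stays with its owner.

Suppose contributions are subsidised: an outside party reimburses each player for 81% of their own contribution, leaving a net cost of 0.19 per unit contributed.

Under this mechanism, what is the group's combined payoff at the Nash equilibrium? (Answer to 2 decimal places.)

165.66 euros

The effective private return per unit is now (1.7/6) / 0.19 = 1.4912 > 1, so every player's dominant strategy flips to full contribution.
So the Nash equilibrium is full contribution by all 6; the group earns 6 × (11 × 0.81 + 1.7 × 11) = 165.66.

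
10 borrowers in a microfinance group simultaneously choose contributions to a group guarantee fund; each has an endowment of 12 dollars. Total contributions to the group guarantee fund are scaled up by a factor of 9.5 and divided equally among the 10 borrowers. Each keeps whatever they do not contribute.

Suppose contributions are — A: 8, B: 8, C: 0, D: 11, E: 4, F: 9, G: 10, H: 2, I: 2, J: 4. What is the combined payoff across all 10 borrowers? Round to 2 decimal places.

613.00 dollars

Total contributed: 8 + 8 + 0 + 11 + 4 + 9 + 10 + 2 + 2 + 4 = 58; total kept: 10 × 12 − 58 = 62.
The group guarantee fund pays out 9.5 × 58 = 551.00 in aggregate.
Group total = 62 + 551.00 = 613.00.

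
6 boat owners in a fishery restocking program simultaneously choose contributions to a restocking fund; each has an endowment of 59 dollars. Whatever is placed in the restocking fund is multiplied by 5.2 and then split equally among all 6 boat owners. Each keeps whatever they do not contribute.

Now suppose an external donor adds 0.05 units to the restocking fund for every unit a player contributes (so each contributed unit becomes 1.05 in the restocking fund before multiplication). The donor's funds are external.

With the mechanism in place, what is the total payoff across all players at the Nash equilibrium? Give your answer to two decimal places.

With the mechanism, a contributed unit returns 5.2 × 1.05 / 6 = 0.9100 per unit of net cost — still below 1 — so contributing 0 remains dominant for every player.
Everyone keeps their endowment and the group total is 6 × 59 = 354.

354.00 dollars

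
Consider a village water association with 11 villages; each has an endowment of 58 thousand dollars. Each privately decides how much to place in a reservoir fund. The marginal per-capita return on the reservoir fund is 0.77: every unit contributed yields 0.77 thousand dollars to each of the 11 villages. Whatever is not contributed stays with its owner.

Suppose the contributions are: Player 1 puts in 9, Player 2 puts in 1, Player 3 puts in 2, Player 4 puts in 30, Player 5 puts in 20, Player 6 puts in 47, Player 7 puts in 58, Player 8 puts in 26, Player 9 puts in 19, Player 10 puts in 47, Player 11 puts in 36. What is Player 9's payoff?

Total contributed: 9 + 1 + 2 + 30 + 20 + 47 + 58 + 26 + 19 + 47 + 36 = 295.
Each receives 0.77 × 295 = 227.15 from the reservoir fund.
Player 9 keeps 58 − 19 = 39, so Player 9's payoff is 39 + 227.15 = 266.15.

266.15 thousand dollars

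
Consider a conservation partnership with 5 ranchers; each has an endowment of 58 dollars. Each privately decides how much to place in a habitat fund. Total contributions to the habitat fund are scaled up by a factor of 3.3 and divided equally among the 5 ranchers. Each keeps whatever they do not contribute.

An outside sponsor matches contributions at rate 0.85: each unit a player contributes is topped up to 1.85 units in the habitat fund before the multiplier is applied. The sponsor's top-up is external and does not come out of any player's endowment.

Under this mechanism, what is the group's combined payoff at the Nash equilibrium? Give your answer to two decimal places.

1770.45 dollars

Under the mechanism each unit contributed yields 3.3 × 1.85 / 5 = 1.2210 back to its contributor per unit of net cost, which exceeds 1, making full contribution the dominant choice for everyone.
At the Nash equilibrium everyone contributes 58. Group total payoff = 3.3 × 1.85 × 290 = 1770.45.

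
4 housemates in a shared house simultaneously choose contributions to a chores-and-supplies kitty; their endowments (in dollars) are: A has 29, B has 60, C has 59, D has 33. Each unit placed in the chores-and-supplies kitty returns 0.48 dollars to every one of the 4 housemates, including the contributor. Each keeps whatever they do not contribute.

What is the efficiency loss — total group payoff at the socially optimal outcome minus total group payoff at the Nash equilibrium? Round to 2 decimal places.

The private return per contributed unit is 0.48 < 1 for everyone, so the Nash equilibrium is zero contribution and the group total is Σ E_j = 29 + 60 + 59 + 33 = 181.
Each contributed unit returns 1.920 to the group, so the social optimum is full contribution by everyone: group total = 1.920 × 181 = 347.52.
Efficiency loss = (1.920 − 1) × 181 = 166.52.

166.52 dollars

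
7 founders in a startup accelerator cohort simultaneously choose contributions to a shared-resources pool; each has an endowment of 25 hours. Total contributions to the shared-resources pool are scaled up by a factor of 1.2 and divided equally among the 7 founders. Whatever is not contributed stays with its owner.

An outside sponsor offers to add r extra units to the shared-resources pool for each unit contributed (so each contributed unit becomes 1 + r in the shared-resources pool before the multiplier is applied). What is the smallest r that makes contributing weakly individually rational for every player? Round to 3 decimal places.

With matching at rate r, one contributed unit becomes (1 + r) in the shared-resources pool and returns 1.2 × (1 + r) / 7 to the contributor.
Setting this equal to 1: 1 + r = 7/1.2 = 5.8333.
So the minimum matching rate is r = 5.8333 − 1 = 4.833.

4.833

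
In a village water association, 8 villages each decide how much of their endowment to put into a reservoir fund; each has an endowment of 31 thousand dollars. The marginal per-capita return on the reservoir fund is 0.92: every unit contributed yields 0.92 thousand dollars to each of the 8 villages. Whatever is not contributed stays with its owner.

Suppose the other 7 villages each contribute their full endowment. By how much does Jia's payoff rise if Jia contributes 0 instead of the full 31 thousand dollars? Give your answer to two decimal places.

Switching from a contribution of 31 to 0 lets Jia keep an extra 31 thousand dollars, but lowers the reservoir fund by 31, which costs Jia their own share of that drop: 0.92 × 31 = 28.52.
Net gain = 31 − 28.52 = 2.48. The private return per contributed unit (0.92) is below 1, so free-riding is indeed the best response regardless of what the others do.

2.48 thousand dollars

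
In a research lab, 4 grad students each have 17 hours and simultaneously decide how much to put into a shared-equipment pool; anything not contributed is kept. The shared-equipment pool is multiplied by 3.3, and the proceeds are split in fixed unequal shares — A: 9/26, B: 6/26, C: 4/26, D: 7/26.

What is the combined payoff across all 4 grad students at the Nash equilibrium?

For player j, contributing a unit is worthwhile iff 3.3 × (j's share) ≥ 1, i.e. iff j's share is at least 0.3030.
Only A (9/26) clears that bar, contributing 17; the remaining 3 contribute 0. Total contributed: 17.
The shared-equipment pool pays out 3.3 × 17 = 56.10 in total (split across the unequal shares, but the aggregate is all that matters for the group sum).
The 3 free-riders keep 17 each, adding 51. Group total = 51 + 56.10 = 107.10.

107.10 hours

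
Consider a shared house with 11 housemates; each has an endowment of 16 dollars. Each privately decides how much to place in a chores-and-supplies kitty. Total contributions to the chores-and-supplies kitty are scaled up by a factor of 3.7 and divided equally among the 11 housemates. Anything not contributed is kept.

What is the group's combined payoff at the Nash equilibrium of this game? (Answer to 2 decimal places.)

176.00 dollars

Each contributed unit returns 3.7/11 = 0.3364 to its contributor — below 1 — so contributing 0 is dominant for every player. At the Nash equilibrium everyone keeps their 16, and the group total is 11 × 16 = 176.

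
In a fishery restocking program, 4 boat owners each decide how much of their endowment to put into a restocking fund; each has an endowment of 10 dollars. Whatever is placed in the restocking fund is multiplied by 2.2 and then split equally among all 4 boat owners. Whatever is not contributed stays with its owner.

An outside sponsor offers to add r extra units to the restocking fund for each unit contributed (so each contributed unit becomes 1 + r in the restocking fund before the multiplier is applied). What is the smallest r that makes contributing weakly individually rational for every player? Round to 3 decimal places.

With matching at rate r, one contributed unit becomes (1 + r) in the restocking fund and returns 2.2 × (1 + r) / 4 to the contributor.
Setting this equal to 1: 1 + r = 4/2.2 = 1.8182.
So the minimum matching rate is r = 1.8182 − 1 = 0.818.

0.818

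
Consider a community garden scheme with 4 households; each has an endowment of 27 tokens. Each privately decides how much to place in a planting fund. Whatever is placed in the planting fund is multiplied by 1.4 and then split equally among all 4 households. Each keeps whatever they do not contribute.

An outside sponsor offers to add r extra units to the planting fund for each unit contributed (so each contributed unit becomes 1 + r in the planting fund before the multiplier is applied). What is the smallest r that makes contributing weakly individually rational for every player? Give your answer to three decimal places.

1.857

With matching at rate r, one contributed unit becomes (1 + r) in the planting fund and returns 1.4 × (1 + r) / 4 to the contributor.
Setting this equal to 1: 1 + r = 4/1.4 = 2.8571.
So the minimum matching rate is r = 2.8571 − 1 = 1.857.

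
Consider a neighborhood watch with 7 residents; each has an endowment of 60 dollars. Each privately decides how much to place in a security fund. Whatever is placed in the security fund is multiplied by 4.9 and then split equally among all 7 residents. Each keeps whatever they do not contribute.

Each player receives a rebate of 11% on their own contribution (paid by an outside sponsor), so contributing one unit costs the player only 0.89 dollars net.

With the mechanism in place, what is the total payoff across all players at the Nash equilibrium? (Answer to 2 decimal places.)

With the mechanism, a contributed unit returns (4.9/7) / 0.89 = 0.7865 per unit of net cost — still below 1 — so contributing 0 remains dominant for every player.
At the Nash equilibrium no one contributes; group total payoff = 7 × 60 = 420.

420.00 dollars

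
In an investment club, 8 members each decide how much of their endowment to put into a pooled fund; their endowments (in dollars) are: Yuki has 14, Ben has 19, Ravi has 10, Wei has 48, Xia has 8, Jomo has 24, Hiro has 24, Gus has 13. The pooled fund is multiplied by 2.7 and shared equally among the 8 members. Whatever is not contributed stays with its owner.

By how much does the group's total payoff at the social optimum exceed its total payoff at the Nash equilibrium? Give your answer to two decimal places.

The private return per contributed unit is 2.7/8 = 0.3375 < 1 for every player regardless of endowment, so the Nash equilibrium is zero contribution and the group total is Σ E_j = 14 + 19 + 10 + 48 + 8 + 24 + 24 + 13 = 160.
Each contributed unit returns 2.700 to the group, so the social optimum is full contribution by everyone: group total = 2.700 × 160 = 432.00.
Efficiency loss = (2.700 − 1) × 160 = 272.00.

272.00 dollars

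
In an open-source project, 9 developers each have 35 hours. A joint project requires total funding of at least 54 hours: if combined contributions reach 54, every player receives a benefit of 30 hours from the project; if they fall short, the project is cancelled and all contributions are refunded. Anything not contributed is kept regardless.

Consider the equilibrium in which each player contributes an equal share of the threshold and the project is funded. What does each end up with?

59 hours

Equal share of the threshold: 54/9 = 6.
At this profile no one gains by cutting their contribution: any cut drops the total below 54, the project is cancelled, contributions are refunded, and the deviator ends with 35, which is less than 35 − 6 + 30 = 59. Contributing more than 6 just wastes the excess. So contributing exactly 6 is a best response.
Each player's payoff: 35 − 6 + 30 = 59.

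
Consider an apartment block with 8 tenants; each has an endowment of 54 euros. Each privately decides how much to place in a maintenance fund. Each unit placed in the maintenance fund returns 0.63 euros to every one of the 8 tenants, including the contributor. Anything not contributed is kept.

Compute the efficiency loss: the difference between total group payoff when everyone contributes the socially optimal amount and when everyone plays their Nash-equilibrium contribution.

1745.28 euros

The private return per contributed unit is 0.63 < 1, so contributing 0 is dominant for every player. At the Nash equilibrium everyone keeps their 54, and the group total is 8 × 54 = 432.
Each contributed unit returns 5.040 to the group as a whole (0.63 to each of 8 players), which exceeds 1, so the social optimum is full contribution: group total = 5.040 × 432 = 2177.28.
Efficiency loss = 2177.28 − 432 = 1745.28.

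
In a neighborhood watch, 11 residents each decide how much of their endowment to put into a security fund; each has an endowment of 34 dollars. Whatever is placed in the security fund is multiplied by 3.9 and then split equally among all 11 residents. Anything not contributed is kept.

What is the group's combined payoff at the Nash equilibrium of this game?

374.00 dollars

Each contributed unit returns 3.9/11 = 0.3545 to its contributor — below 1 — so contributing 0 is dominant for every player. At the Nash equilibrium everyone keeps their 34, and the group total is 11 × 34 = 374.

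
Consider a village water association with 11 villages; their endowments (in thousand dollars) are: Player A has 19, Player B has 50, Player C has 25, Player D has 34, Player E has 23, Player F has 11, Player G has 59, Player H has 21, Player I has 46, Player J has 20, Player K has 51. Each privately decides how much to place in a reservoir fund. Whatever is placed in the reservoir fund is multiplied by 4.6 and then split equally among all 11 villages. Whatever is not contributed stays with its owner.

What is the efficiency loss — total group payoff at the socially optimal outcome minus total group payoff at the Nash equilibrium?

The private return per contributed unit is 4.6/11 = 0.4182 < 1 for every player regardless of endowment, so the Nash equilibrium is zero contribution and the group total is Σ E_j = 19 + 50 + 25 + 34 + 23 + 11 + 59 + 21 + 46 + 20 + 51 = 359.
Each contributed unit returns 4.600 to the group, so the social optimum is full contribution by everyone: group total = 4.600 × 359 = 1651.40.
Efficiency loss = (4.600 − 1) × 359 = 1292.40.

1292.40 thousand dollars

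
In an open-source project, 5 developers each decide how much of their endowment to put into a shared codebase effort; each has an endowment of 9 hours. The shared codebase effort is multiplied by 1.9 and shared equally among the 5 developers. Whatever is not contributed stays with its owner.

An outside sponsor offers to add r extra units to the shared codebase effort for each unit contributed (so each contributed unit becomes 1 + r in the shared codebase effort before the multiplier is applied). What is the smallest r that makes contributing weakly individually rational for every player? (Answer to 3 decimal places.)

1.632

With matching at rate r, one contributed unit becomes (1 + r) in the shared codebase effort and returns 1.9 × (1 + r) / 5 to the contributor.
Setting this equal to 1: 1 + r = 5/1.9 = 2.6316.
So the minimum matching rate is r = 2.6316 − 1 = 1.632.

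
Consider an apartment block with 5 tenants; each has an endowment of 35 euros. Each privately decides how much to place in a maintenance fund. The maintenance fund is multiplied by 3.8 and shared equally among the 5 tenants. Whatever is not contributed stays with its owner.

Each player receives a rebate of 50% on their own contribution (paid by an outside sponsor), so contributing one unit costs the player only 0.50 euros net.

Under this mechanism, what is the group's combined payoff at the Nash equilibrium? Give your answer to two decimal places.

752.50 euros

The effective private return per unit is now (3.8/5) / 0.50 = 1.5200 > 1, so every player's dominant strategy flips to full contribution.
So the Nash equilibrium is full contribution by all 5; the group earns 5 × (35 × 0.50 + 3.8 × 35) = 752.50.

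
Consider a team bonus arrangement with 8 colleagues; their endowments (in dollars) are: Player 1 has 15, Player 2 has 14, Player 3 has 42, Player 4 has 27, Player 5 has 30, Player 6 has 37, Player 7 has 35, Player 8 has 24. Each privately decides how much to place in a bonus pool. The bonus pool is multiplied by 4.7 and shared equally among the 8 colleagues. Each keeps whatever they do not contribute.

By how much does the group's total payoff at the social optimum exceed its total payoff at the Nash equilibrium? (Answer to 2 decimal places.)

828.80 dollars

The private return per contributed unit is 4.7/8 = 0.5875 < 1 for every player regardless of endowment, so the Nash equilibrium is zero contribution and the group total is Σ E_j = 15 + 14 + 42 + 27 + 30 + 37 + 35 + 24 = 224.
Each contributed unit returns 4.700 to the group, so the social optimum is full contribution by everyone: group total = 4.700 × 224 = 1052.80.
Efficiency loss = (4.700 − 1) × 224 = 828.80.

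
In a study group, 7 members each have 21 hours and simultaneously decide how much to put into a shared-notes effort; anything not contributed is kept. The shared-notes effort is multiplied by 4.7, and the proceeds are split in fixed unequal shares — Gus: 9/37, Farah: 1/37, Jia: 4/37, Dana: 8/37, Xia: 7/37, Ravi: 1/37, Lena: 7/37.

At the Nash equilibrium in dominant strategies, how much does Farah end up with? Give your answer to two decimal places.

For player j, contributing a unit is worthwhile iff 4.7 × (j's share) ≥ 1, i.e. iff j's share is at least 0.2128.
The shares above 0.2128 belong to Gus and Dana, contributing 21 each; the remaining 5 contribute 0. Total contributed: 42.
Farah keeps 21 and receives 4.7 × 42 × 1/37 = 5.34 from the shared-notes effort, for a payoff of 26.34.

26.34 hours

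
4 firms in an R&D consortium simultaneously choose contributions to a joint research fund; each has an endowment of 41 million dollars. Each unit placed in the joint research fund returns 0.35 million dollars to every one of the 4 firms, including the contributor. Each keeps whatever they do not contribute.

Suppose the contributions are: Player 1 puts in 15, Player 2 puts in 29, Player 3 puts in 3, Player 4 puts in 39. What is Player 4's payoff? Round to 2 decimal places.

Total contributed: 15 + 29 + 3 + 39 = 86.
Each receives 0.35 × 86 = 30.10 from the joint research fund.
Player 4 keeps 41 − 39 = 2, so Player 4's payoff is 2 + 30.10 = 32.10.

32.10 million dollars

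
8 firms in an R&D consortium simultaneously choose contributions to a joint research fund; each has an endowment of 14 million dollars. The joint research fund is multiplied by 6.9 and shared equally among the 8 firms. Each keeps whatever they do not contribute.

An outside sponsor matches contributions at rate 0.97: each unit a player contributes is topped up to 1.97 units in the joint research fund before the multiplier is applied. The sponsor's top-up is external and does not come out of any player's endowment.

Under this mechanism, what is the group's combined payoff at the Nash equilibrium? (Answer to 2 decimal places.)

With the mechanism, a contributed unit returns 6.9 × 1.97 / 8 = 1.6991 per unit of net cost to the contributor — now above 1 — so contributing fully is weakly dominant for every player.
At the Nash equilibrium everyone contributes 14. Group total payoff = 6.9 × 1.97 × 112 = 1522.42.

1522.42 million dollars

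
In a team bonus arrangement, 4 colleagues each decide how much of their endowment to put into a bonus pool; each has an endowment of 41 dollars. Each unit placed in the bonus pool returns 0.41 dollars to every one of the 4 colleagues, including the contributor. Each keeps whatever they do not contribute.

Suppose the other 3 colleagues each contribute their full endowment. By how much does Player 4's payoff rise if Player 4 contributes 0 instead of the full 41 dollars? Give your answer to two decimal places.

Switching from a contribution of 41 to 0 lets Player 4 keep an extra 41 dollars, but lowers the bonus pool by 41, which costs Player 4 their own share of that drop: 0.41 × 41 = 16.81.
Net gain = 41 − 16.81 = 24.19. The private return per contributed unit (0.41) is below 1, so free-riding is indeed the best response regardless of what the others do.

24.19 dollars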